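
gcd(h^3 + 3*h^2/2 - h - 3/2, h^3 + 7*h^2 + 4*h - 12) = h - 1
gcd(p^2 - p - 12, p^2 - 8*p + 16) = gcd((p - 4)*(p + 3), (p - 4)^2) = p - 4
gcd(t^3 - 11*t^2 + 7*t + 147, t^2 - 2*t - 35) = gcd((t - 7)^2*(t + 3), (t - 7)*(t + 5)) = t - 7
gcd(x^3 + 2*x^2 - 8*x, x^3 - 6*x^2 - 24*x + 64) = x^2 + 2*x - 8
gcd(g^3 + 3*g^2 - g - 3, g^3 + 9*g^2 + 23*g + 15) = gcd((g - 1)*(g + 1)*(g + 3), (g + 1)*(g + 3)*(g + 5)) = g^2 + 4*g + 3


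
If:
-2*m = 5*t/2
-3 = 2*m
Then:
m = -3/2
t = 6/5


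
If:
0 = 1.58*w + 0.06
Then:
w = -0.04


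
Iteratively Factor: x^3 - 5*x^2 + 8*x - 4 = (x - 2)*(x^2 - 3*x + 2) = (x - 2)^2*(x - 1)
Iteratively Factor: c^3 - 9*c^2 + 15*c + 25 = (c - 5)*(c^2 - 4*c - 5) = (c - 5)^2*(c + 1)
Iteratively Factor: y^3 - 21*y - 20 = (y + 1)*(y^2 - y - 20) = (y - 5)*(y + 1)*(y + 4)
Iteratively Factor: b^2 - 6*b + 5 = (b - 5)*(b - 1)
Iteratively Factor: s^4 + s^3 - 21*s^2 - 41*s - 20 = (s + 1)*(s^3 - 21*s - 20) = (s - 5)*(s + 1)*(s^2 + 5*s + 4) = (s - 5)*(s + 1)*(s + 4)*(s + 1)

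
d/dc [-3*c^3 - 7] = -9*c^2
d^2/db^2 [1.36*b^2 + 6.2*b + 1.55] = 2.72000000000000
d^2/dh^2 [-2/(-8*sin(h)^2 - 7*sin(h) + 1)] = 2*(-256*sin(h)^3 + 88*sin(h)^2 + 215*sin(h) + 114)/((sin(h) + 1)^2*(8*sin(h) - 1)^3)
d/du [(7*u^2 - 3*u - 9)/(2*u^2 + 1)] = (6*u^2 + 50*u - 3)/(4*u^4 + 4*u^2 + 1)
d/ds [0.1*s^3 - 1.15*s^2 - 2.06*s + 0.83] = 0.3*s^2 - 2.3*s - 2.06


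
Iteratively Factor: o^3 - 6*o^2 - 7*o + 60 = (o - 4)*(o^2 - 2*o - 15) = (o - 5)*(o - 4)*(o + 3)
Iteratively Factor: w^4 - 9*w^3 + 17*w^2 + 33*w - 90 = (w + 2)*(w^3 - 11*w^2 + 39*w - 45) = (w - 5)*(w + 2)*(w^2 - 6*w + 9) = (w - 5)*(w - 3)*(w + 2)*(w - 3)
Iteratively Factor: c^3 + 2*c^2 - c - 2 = (c - 1)*(c^2 + 3*c + 2) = (c - 1)*(c + 2)*(c + 1)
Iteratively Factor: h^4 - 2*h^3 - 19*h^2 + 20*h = (h - 1)*(h^3 - h^2 - 20*h) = (h - 5)*(h - 1)*(h^2 + 4*h) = (h - 5)*(h - 1)*(h + 4)*(h)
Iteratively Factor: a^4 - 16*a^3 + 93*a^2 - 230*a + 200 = (a - 2)*(a^3 - 14*a^2 + 65*a - 100) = (a - 5)*(a - 2)*(a^2 - 9*a + 20) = (a - 5)^2*(a - 2)*(a - 4)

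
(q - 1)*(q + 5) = q^2 + 4*q - 5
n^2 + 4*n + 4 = (n + 2)^2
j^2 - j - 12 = (j - 4)*(j + 3)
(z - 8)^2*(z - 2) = z^3 - 18*z^2 + 96*z - 128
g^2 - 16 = (g - 4)*(g + 4)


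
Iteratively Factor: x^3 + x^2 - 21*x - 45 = (x - 5)*(x^2 + 6*x + 9) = (x - 5)*(x + 3)*(x + 3)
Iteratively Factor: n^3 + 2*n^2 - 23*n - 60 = (n + 3)*(n^2 - n - 20) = (n + 3)*(n + 4)*(n - 5)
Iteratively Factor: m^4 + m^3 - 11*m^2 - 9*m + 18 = (m + 3)*(m^3 - 2*m^2 - 5*m + 6) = (m + 2)*(m + 3)*(m^2 - 4*m + 3) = (m - 1)*(m + 2)*(m + 3)*(m - 3)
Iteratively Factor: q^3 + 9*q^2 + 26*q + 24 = (q + 2)*(q^2 + 7*q + 12) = (q + 2)*(q + 4)*(q + 3)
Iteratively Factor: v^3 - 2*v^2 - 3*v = (v - 3)*(v^2 + v) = (v - 3)*(v + 1)*(v)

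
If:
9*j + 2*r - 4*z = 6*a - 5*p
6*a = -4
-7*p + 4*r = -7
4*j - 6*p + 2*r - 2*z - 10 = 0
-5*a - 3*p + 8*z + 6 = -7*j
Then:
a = -2/3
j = 491/647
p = -4063/1941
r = -10507/1941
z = -5077/1941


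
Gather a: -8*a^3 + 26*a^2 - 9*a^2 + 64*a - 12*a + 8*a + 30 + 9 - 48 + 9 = -8*a^3 + 17*a^2 + 60*a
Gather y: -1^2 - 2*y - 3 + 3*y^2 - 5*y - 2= 3*y^2 - 7*y - 6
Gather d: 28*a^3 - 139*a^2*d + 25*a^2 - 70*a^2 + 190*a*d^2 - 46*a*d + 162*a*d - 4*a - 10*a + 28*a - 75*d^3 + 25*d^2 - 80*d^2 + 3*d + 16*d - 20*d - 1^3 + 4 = 28*a^3 - 45*a^2 + 14*a - 75*d^3 + d^2*(190*a - 55) + d*(-139*a^2 + 116*a - 1) + 3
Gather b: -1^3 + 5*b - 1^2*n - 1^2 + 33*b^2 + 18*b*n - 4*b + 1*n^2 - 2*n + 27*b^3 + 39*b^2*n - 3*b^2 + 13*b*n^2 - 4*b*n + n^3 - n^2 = 27*b^3 + b^2*(39*n + 30) + b*(13*n^2 + 14*n + 1) + n^3 - 3*n - 2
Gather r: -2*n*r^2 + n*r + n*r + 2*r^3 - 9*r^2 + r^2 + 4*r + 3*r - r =2*r^3 + r^2*(-2*n - 8) + r*(2*n + 6)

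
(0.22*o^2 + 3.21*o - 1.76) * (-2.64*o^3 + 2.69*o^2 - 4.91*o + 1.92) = -0.5808*o^5 - 7.8826*o^4 + 12.2011*o^3 - 20.0731*o^2 + 14.8048*o - 3.3792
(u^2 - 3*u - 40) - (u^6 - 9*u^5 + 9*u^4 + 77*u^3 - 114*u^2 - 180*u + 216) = -u^6 + 9*u^5 - 9*u^4 - 77*u^3 + 115*u^2 + 177*u - 256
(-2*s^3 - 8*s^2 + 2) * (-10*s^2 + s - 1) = 20*s^5 + 78*s^4 - 6*s^3 - 12*s^2 + 2*s - 2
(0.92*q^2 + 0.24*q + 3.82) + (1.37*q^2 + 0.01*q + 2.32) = 2.29*q^2 + 0.25*q + 6.14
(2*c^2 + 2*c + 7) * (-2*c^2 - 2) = -4*c^4 - 4*c^3 - 18*c^2 - 4*c - 14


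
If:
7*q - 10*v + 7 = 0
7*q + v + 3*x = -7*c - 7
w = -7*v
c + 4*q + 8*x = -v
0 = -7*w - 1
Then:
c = -4591/18179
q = -333/343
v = 1/49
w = -1/7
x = 1336/2597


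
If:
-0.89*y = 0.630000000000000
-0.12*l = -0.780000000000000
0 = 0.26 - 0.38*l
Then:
No Solution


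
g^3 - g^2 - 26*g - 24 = (g - 6)*(g + 1)*(g + 4)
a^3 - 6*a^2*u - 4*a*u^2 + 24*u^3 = (a - 6*u)*(a - 2*u)*(a + 2*u)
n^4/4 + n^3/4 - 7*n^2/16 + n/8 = n*(n/4 + 1/2)*(n - 1/2)^2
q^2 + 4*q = q*(q + 4)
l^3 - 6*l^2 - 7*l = l*(l - 7)*(l + 1)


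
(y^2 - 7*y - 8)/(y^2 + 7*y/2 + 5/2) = 2*(y - 8)/(2*y + 5)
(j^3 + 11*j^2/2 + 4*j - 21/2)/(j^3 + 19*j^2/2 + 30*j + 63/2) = (j - 1)/(j + 3)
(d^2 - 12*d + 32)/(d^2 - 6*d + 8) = (d - 8)/(d - 2)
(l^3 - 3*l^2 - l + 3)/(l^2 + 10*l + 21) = (l^3 - 3*l^2 - l + 3)/(l^2 + 10*l + 21)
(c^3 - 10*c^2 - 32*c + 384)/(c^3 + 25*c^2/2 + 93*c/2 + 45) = 2*(c^2 - 16*c + 64)/(2*c^2 + 13*c + 15)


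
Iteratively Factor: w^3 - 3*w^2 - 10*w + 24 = (w + 3)*(w^2 - 6*w + 8) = (w - 2)*(w + 3)*(w - 4)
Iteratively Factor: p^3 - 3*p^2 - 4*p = (p)*(p^2 - 3*p - 4) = p*(p + 1)*(p - 4)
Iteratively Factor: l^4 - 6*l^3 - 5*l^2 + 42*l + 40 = (l + 1)*(l^3 - 7*l^2 + 2*l + 40) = (l + 1)*(l + 2)*(l^2 - 9*l + 20) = (l - 5)*(l + 1)*(l + 2)*(l - 4)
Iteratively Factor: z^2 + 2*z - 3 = (z + 3)*(z - 1)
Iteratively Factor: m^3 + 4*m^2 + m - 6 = (m + 3)*(m^2 + m - 2) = (m + 2)*(m + 3)*(m - 1)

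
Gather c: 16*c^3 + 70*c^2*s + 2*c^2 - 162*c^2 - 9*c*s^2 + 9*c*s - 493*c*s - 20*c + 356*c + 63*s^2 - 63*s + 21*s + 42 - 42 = 16*c^3 + c^2*(70*s - 160) + c*(-9*s^2 - 484*s + 336) + 63*s^2 - 42*s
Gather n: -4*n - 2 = -4*n - 2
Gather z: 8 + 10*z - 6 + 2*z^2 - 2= 2*z^2 + 10*z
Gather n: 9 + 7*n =7*n + 9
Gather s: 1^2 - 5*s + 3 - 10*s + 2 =6 - 15*s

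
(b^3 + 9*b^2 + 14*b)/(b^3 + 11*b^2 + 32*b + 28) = b/(b + 2)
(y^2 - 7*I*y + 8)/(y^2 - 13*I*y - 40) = (y + I)/(y - 5*I)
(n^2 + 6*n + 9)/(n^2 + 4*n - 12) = (n^2 + 6*n + 9)/(n^2 + 4*n - 12)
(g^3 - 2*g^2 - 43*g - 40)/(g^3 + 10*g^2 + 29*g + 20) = (g - 8)/(g + 4)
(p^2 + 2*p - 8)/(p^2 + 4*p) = (p - 2)/p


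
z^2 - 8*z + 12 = (z - 6)*(z - 2)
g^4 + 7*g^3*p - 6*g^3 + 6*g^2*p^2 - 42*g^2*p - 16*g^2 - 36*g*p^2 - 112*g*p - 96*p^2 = (g - 8)*(g + 2)*(g + p)*(g + 6*p)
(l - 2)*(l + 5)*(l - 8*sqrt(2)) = l^3 - 8*sqrt(2)*l^2 + 3*l^2 - 24*sqrt(2)*l - 10*l + 80*sqrt(2)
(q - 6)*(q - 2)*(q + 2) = q^3 - 6*q^2 - 4*q + 24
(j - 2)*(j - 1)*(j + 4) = j^3 + j^2 - 10*j + 8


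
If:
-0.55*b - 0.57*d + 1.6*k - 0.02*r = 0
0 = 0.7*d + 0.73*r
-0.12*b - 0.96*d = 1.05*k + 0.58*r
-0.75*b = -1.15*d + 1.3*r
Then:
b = 0.00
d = 0.00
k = 0.00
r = 0.00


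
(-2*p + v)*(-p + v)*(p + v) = 2*p^3 - p^2*v - 2*p*v^2 + v^3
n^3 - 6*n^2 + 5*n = n*(n - 5)*(n - 1)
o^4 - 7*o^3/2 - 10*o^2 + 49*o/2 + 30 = (o - 4)*(o - 3)*(o + 1)*(o + 5/2)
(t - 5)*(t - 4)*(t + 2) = t^3 - 7*t^2 + 2*t + 40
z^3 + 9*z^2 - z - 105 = (z - 3)*(z + 5)*(z + 7)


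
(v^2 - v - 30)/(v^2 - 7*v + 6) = (v + 5)/(v - 1)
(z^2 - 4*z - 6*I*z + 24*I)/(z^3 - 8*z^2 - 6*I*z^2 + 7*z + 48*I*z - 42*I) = (z - 4)/(z^2 - 8*z + 7)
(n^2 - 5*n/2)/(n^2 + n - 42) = n*(2*n - 5)/(2*(n^2 + n - 42))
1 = 1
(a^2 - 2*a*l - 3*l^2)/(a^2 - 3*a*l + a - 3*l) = (a + l)/(a + 1)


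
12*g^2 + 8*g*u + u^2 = (2*g + u)*(6*g + u)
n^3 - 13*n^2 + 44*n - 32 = (n - 8)*(n - 4)*(n - 1)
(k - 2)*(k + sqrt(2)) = k^2 - 2*k + sqrt(2)*k - 2*sqrt(2)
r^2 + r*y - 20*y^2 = (r - 4*y)*(r + 5*y)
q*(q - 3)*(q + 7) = q^3 + 4*q^2 - 21*q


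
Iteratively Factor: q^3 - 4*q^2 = (q)*(q^2 - 4*q) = q*(q - 4)*(q)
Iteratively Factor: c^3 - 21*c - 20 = (c + 1)*(c^2 - c - 20) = (c + 1)*(c + 4)*(c - 5)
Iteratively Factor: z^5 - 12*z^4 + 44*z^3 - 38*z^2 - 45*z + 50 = (z - 1)*(z^4 - 11*z^3 + 33*z^2 - 5*z - 50) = (z - 5)*(z - 1)*(z^3 - 6*z^2 + 3*z + 10) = (z - 5)*(z - 2)*(z - 1)*(z^2 - 4*z - 5) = (z - 5)*(z - 2)*(z - 1)*(z + 1)*(z - 5)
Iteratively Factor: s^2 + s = (s)*(s + 1)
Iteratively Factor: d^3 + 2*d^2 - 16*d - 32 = (d - 4)*(d^2 + 6*d + 8) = (d - 4)*(d + 2)*(d + 4)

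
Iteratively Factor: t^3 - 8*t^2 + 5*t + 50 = (t - 5)*(t^2 - 3*t - 10) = (t - 5)^2*(t + 2)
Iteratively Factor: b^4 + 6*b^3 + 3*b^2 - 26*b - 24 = (b + 3)*(b^3 + 3*b^2 - 6*b - 8) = (b - 2)*(b + 3)*(b^2 + 5*b + 4) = (b - 2)*(b + 3)*(b + 4)*(b + 1)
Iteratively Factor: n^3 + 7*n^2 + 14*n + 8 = (n + 2)*(n^2 + 5*n + 4) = (n + 2)*(n + 4)*(n + 1)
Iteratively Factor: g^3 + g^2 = (g + 1)*(g^2) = g*(g + 1)*(g)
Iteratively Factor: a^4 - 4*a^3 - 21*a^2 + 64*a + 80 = (a - 5)*(a^3 + a^2 - 16*a - 16) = (a - 5)*(a - 4)*(a^2 + 5*a + 4) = (a - 5)*(a - 4)*(a + 4)*(a + 1)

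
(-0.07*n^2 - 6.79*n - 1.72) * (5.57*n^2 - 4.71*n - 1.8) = -0.3899*n^4 - 37.4906*n^3 + 22.5265*n^2 + 20.3232*n + 3.096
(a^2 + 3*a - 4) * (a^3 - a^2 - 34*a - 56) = a^5 + 2*a^4 - 41*a^3 - 154*a^2 - 32*a + 224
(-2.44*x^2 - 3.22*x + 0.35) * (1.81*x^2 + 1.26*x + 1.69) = -4.4164*x^4 - 8.9026*x^3 - 7.5473*x^2 - 5.0008*x + 0.5915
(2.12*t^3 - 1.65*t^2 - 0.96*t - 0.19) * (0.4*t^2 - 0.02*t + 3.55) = 0.848*t^5 - 0.7024*t^4 + 7.175*t^3 - 5.9143*t^2 - 3.4042*t - 0.6745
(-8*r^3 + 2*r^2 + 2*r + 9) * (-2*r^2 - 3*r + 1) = 16*r^5 + 20*r^4 - 18*r^3 - 22*r^2 - 25*r + 9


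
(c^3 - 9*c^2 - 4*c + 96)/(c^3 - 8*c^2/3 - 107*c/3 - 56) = 3*(c - 4)/(3*c + 7)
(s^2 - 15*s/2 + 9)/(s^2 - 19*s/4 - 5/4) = 2*(-2*s^2 + 15*s - 18)/(-4*s^2 + 19*s + 5)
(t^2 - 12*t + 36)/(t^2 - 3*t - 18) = (t - 6)/(t + 3)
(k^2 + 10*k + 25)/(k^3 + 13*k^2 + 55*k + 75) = 1/(k + 3)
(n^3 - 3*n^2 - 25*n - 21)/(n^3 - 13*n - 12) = (n - 7)/(n - 4)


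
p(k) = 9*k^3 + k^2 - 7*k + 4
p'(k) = 27*k^2 + 2*k - 7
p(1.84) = 50.57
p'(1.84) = 88.09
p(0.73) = 2.92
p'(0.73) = 8.85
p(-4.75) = -904.73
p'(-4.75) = 592.69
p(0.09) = 3.38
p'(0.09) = -6.60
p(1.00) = 7.00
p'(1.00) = 22.00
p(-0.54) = 6.65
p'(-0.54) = -0.21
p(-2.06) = -56.01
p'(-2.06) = 103.46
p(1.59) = 31.58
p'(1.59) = 64.44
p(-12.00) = -15320.00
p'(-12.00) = 3857.00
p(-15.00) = -30041.00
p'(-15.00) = 6038.00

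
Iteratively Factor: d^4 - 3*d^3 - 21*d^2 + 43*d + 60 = (d + 4)*(d^3 - 7*d^2 + 7*d + 15) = (d - 5)*(d + 4)*(d^2 - 2*d - 3) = (d - 5)*(d - 3)*(d + 4)*(d + 1)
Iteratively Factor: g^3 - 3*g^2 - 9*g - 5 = (g + 1)*(g^2 - 4*g - 5) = (g - 5)*(g + 1)*(g + 1)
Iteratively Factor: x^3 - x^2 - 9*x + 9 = (x - 3)*(x^2 + 2*x - 3) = (x - 3)*(x - 1)*(x + 3)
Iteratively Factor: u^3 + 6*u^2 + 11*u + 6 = (u + 1)*(u^2 + 5*u + 6) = (u + 1)*(u + 3)*(u + 2)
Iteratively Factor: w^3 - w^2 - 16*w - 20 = (w - 5)*(w^2 + 4*w + 4) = (w - 5)*(w + 2)*(w + 2)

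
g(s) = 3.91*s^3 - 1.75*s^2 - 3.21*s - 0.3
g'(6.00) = 398.07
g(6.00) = 762.00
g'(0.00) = -3.21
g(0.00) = -0.30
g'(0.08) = -3.41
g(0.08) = -0.57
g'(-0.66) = 4.21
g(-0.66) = -0.07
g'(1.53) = 18.89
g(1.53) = 4.70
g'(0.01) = -3.24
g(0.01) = -0.33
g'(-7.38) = 661.49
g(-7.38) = -1643.54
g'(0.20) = -3.44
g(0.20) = -0.98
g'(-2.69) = 91.08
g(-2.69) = -80.44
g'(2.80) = 78.95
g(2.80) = 62.82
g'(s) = 11.73*s^2 - 3.5*s - 3.21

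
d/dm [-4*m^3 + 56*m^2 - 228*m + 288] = -12*m^2 + 112*m - 228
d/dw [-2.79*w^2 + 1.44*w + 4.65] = 1.44 - 5.58*w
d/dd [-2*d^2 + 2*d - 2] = 2 - 4*d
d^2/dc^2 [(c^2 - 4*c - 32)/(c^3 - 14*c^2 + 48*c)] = 2*(c^3 + 12*c^2 - 72*c + 144)/(c^3*(c^3 - 18*c^2 + 108*c - 216))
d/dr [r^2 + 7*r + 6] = 2*r + 7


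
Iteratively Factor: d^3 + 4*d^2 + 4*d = (d)*(d^2 + 4*d + 4) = d*(d + 2)*(d + 2)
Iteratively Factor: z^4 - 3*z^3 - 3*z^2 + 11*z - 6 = (z - 1)*(z^3 - 2*z^2 - 5*z + 6) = (z - 1)^2*(z^2 - z - 6) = (z - 3)*(z - 1)^2*(z + 2)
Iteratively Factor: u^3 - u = (u - 1)*(u^2 + u) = (u - 1)*(u + 1)*(u)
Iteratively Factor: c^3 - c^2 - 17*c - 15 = (c - 5)*(c^2 + 4*c + 3) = (c - 5)*(c + 1)*(c + 3)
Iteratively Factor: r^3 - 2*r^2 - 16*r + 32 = (r + 4)*(r^2 - 6*r + 8) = (r - 4)*(r + 4)*(r - 2)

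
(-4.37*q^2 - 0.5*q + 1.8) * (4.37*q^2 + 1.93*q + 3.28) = -19.0969*q^4 - 10.6191*q^3 - 7.4326*q^2 + 1.834*q + 5.904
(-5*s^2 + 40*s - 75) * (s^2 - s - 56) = -5*s^4 + 45*s^3 + 165*s^2 - 2165*s + 4200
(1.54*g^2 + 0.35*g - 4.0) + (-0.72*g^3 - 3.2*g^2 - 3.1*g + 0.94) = -0.72*g^3 - 1.66*g^2 - 2.75*g - 3.06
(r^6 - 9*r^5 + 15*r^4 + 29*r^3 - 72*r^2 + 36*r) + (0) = r^6 - 9*r^5 + 15*r^4 + 29*r^3 - 72*r^2 + 36*r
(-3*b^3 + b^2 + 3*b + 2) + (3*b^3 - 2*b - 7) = b^2 + b - 5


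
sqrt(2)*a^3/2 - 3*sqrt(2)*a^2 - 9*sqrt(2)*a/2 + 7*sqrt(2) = (a - 7)*(a - 1)*(sqrt(2)*a/2 + sqrt(2))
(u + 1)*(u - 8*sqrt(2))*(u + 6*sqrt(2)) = u^3 - 2*sqrt(2)*u^2 + u^2 - 96*u - 2*sqrt(2)*u - 96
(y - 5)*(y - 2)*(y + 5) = y^3 - 2*y^2 - 25*y + 50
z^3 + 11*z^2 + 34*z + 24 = (z + 1)*(z + 4)*(z + 6)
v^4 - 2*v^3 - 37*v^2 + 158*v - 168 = (v - 4)*(v - 3)*(v - 2)*(v + 7)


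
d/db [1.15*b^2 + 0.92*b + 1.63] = 2.3*b + 0.92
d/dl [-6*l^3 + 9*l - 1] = 9 - 18*l^2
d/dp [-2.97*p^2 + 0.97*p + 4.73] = 0.97 - 5.94*p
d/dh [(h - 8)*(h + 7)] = 2*h - 1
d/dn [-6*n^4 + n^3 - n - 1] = -24*n^3 + 3*n^2 - 1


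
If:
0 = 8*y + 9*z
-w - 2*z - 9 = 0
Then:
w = -2*z - 9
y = -9*z/8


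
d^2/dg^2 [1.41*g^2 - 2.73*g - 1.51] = 2.82000000000000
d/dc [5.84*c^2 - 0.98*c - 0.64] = 11.68*c - 0.98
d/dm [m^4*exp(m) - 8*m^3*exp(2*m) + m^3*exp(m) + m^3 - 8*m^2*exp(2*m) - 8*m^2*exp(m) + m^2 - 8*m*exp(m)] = m^4*exp(m) - 16*m^3*exp(2*m) + 5*m^3*exp(m) - 40*m^2*exp(2*m) - 5*m^2*exp(m) + 3*m^2 - 16*m*exp(2*m) - 24*m*exp(m) + 2*m - 8*exp(m)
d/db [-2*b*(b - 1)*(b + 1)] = 2 - 6*b^2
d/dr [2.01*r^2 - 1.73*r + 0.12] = 4.02*r - 1.73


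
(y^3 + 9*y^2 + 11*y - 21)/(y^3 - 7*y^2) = (y^3 + 9*y^2 + 11*y - 21)/(y^2*(y - 7))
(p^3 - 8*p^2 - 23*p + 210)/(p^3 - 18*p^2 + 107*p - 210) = (p + 5)/(p - 5)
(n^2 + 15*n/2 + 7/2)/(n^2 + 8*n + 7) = (n + 1/2)/(n + 1)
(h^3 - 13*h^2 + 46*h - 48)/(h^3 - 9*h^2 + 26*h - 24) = (h - 8)/(h - 4)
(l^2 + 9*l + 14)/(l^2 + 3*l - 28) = (l + 2)/(l - 4)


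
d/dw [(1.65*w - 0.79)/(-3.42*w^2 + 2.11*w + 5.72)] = (5.643*w^2 - 5.4036*w + 11.1049)/(11.6964*w^4 - 14.4324*w^3 - 34.6727*w^2 + 24.1384*w + 32.7184)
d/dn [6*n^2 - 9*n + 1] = 12*n - 9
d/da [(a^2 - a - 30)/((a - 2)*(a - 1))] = 2*(-a^2 + 32*a - 46)/(a^4 - 6*a^3 + 13*a^2 - 12*a + 4)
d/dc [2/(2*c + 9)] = -4/(2*c + 9)^2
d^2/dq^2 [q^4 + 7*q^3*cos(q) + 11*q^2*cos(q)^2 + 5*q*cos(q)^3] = -7*q^3*cos(q) - 42*q^2*sin(q) - 22*q^2*cos(2*q) + 12*q^2 - 44*q*sin(2*q) + 153*q*cos(q)/4 - 45*q*cos(3*q)/4 - 15*sin(q)/2 - 15*sin(3*q)/2 + 11*cos(2*q) + 11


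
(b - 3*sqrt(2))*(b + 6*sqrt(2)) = b^2 + 3*sqrt(2)*b - 36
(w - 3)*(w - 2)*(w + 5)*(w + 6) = w^4 + 6*w^3 - 19*w^2 - 84*w + 180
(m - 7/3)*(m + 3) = m^2 + 2*m/3 - 7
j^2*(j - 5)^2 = j^4 - 10*j^3 + 25*j^2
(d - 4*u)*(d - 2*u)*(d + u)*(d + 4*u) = d^4 - d^3*u - 18*d^2*u^2 + 16*d*u^3 + 32*u^4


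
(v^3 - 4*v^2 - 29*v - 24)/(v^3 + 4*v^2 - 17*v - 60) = (v^2 - 7*v - 8)/(v^2 + v - 20)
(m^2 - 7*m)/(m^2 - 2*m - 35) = m/(m + 5)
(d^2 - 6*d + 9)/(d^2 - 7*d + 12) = (d - 3)/(d - 4)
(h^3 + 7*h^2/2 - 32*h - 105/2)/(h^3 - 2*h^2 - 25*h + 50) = (2*h^2 + 17*h + 21)/(2*(h^2 + 3*h - 10))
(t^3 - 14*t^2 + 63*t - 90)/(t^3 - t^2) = (t^3 - 14*t^2 + 63*t - 90)/(t^2*(t - 1))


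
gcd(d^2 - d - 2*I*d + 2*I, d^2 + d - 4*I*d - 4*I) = 1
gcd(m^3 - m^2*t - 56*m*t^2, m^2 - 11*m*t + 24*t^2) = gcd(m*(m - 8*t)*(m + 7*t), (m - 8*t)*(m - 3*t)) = -m + 8*t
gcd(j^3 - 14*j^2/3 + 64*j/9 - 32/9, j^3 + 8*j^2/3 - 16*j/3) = j - 4/3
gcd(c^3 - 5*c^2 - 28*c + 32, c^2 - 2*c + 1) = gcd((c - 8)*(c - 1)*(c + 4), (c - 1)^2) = c - 1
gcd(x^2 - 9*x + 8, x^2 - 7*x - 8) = x - 8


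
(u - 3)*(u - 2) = u^2 - 5*u + 6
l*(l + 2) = l^2 + 2*l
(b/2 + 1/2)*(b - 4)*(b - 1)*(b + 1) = b^4/2 - 3*b^3/2 - 5*b^2/2 + 3*b/2 + 2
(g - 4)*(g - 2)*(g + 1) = g^3 - 5*g^2 + 2*g + 8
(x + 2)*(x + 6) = x^2 + 8*x + 12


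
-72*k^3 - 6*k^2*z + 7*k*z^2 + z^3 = (-3*k + z)*(4*k + z)*(6*k + z)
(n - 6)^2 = n^2 - 12*n + 36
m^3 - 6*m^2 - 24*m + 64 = (m - 8)*(m - 2)*(m + 4)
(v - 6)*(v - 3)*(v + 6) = v^3 - 3*v^2 - 36*v + 108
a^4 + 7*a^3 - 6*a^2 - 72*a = a*(a - 3)*(a + 4)*(a + 6)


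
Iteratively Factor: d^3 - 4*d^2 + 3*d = (d - 3)*(d^2 - d) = d*(d - 3)*(d - 1)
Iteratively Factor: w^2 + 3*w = (w)*(w + 3)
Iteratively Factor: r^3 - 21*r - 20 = (r + 4)*(r^2 - 4*r - 5) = (r + 1)*(r + 4)*(r - 5)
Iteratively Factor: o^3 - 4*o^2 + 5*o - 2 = (o - 1)*(o^2 - 3*o + 2) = (o - 1)^2*(o - 2)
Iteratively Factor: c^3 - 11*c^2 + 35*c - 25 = (c - 5)*(c^2 - 6*c + 5) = (c - 5)*(c - 1)*(c - 5)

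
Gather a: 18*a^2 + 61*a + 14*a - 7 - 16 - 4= 18*a^2 + 75*a - 27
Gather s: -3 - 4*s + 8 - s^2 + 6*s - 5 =-s^2 + 2*s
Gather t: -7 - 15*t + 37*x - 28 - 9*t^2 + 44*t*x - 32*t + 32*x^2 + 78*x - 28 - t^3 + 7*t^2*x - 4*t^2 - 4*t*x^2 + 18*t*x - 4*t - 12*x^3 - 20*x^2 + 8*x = -t^3 + t^2*(7*x - 13) + t*(-4*x^2 + 62*x - 51) - 12*x^3 + 12*x^2 + 123*x - 63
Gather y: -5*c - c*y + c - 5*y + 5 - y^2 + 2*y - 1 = -4*c - y^2 + y*(-c - 3) + 4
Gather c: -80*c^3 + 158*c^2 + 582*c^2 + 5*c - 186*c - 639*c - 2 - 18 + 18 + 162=-80*c^3 + 740*c^2 - 820*c + 160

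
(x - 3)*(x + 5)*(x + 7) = x^3 + 9*x^2 - x - 105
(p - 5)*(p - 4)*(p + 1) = p^3 - 8*p^2 + 11*p + 20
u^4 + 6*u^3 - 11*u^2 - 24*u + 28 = (u - 2)*(u - 1)*(u + 2)*(u + 7)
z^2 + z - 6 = (z - 2)*(z + 3)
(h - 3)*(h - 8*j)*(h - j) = h^3 - 9*h^2*j - 3*h^2 + 8*h*j^2 + 27*h*j - 24*j^2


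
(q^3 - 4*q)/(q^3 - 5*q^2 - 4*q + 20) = q/(q - 5)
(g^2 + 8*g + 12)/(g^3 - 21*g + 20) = (g^2 + 8*g + 12)/(g^3 - 21*g + 20)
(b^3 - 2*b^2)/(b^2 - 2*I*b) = b*(b - 2)/(b - 2*I)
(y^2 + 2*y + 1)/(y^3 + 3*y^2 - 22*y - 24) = (y + 1)/(y^2 + 2*y - 24)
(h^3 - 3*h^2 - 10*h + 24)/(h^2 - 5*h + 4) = (h^2 + h - 6)/(h - 1)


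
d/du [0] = 0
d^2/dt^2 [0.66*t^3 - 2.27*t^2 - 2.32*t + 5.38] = 3.96*t - 4.54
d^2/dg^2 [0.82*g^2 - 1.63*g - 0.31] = 1.64000000000000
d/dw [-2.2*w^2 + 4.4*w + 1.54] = 4.4 - 4.4*w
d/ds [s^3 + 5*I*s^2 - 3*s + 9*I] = 3*s^2 + 10*I*s - 3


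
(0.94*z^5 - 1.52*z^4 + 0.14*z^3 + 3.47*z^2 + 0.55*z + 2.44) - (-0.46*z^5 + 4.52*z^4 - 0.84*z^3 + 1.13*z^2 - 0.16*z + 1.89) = 1.4*z^5 - 6.04*z^4 + 0.98*z^3 + 2.34*z^2 + 0.71*z + 0.55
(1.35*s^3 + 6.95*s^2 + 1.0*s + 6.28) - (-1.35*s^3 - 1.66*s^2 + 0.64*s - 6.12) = 2.7*s^3 + 8.61*s^2 + 0.36*s + 12.4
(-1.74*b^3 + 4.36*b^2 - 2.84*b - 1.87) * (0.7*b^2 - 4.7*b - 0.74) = -1.218*b^5 + 11.23*b^4 - 21.1924*b^3 + 8.8126*b^2 + 10.8906*b + 1.3838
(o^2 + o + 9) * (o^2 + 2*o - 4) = o^4 + 3*o^3 + 7*o^2 + 14*o - 36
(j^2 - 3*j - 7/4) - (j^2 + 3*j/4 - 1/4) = -15*j/4 - 3/2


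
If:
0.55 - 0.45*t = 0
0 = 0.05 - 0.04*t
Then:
No Solution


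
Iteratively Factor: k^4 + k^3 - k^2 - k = (k + 1)*(k^3 - k) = (k + 1)^2*(k^2 - k) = k*(k + 1)^2*(k - 1)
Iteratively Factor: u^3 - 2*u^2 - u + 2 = (u + 1)*(u^2 - 3*u + 2) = (u - 2)*(u + 1)*(u - 1)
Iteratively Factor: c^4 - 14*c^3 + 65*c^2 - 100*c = (c - 5)*(c^3 - 9*c^2 + 20*c) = (c - 5)^2*(c^2 - 4*c) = c*(c - 5)^2*(c - 4)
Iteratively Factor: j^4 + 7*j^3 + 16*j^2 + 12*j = (j)*(j^3 + 7*j^2 + 16*j + 12) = j*(j + 2)*(j^2 + 5*j + 6) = j*(j + 2)^2*(j + 3)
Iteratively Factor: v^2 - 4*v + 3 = (v - 3)*(v - 1)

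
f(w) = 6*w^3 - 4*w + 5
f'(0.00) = -4.00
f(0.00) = 5.00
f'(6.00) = 644.00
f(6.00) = 1277.00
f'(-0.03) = -3.98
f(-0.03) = 5.12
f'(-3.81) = 257.29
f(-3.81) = -311.60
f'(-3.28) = 189.65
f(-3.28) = -193.61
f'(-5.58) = 556.46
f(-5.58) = -1015.13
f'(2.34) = 94.56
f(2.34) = 72.52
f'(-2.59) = 116.75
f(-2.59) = -88.88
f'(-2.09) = 74.63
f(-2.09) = -41.42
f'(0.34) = -1.92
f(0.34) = 3.88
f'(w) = 18*w^2 - 4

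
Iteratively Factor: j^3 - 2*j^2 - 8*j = (j)*(j^2 - 2*j - 8) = j*(j - 4)*(j + 2)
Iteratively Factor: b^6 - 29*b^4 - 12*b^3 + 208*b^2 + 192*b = (b + 4)*(b^5 - 4*b^4 - 13*b^3 + 40*b^2 + 48*b) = b*(b + 4)*(b^4 - 4*b^3 - 13*b^2 + 40*b + 48) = b*(b + 1)*(b + 4)*(b^3 - 5*b^2 - 8*b + 48) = b*(b - 4)*(b + 1)*(b + 4)*(b^2 - b - 12) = b*(b - 4)^2*(b + 1)*(b + 4)*(b + 3)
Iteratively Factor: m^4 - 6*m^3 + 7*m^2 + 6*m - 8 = (m + 1)*(m^3 - 7*m^2 + 14*m - 8) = (m - 4)*(m + 1)*(m^2 - 3*m + 2) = (m - 4)*(m - 1)*(m + 1)*(m - 2)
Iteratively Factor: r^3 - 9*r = (r)*(r^2 - 9) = r*(r + 3)*(r - 3)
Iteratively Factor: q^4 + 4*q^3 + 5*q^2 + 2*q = (q + 1)*(q^3 + 3*q^2 + 2*q) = (q + 1)*(q + 2)*(q^2 + q) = q*(q + 1)*(q + 2)*(q + 1)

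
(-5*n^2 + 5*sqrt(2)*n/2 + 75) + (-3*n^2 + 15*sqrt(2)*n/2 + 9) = -8*n^2 + 10*sqrt(2)*n + 84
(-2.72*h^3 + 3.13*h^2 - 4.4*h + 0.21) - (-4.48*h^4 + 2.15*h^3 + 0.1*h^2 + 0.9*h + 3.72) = 4.48*h^4 - 4.87*h^3 + 3.03*h^2 - 5.3*h - 3.51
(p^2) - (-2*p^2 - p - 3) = 3*p^2 + p + 3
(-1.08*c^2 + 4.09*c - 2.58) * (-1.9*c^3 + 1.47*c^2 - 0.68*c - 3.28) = 2.052*c^5 - 9.3586*c^4 + 11.6487*c^3 - 3.0314*c^2 - 11.6608*c + 8.4624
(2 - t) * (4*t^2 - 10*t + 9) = -4*t^3 + 18*t^2 - 29*t + 18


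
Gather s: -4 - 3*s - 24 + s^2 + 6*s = s^2 + 3*s - 28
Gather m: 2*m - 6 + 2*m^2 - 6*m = 2*m^2 - 4*m - 6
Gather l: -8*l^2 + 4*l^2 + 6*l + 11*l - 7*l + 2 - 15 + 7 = -4*l^2 + 10*l - 6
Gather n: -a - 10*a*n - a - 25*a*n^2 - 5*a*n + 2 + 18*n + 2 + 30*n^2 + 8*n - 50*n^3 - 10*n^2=-2*a - 50*n^3 + n^2*(20 - 25*a) + n*(26 - 15*a) + 4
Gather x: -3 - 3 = -6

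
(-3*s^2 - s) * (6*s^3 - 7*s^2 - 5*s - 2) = -18*s^5 + 15*s^4 + 22*s^3 + 11*s^2 + 2*s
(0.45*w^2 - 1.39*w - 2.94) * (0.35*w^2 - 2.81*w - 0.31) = 0.1575*w^4 - 1.751*w^3 + 2.7374*w^2 + 8.6923*w + 0.9114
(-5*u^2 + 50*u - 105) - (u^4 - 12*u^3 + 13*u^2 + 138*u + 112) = -u^4 + 12*u^3 - 18*u^2 - 88*u - 217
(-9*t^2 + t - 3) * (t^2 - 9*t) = -9*t^4 + 82*t^3 - 12*t^2 + 27*t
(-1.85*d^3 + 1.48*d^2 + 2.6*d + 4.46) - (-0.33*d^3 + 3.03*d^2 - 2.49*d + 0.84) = -1.52*d^3 - 1.55*d^2 + 5.09*d + 3.62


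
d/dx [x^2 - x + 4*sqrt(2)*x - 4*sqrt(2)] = 2*x - 1 + 4*sqrt(2)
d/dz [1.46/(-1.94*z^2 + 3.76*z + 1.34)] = (5.6648*z - 5.4896)/(-1.94*z^2 + 3.76*z + 1.34)^2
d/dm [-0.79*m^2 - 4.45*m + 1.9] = -1.58*m - 4.45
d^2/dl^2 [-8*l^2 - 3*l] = -16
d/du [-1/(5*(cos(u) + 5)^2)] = -2*sin(u)/(5*(cos(u) + 5)^3)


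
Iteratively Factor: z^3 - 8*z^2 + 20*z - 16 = (z - 2)*(z^2 - 6*z + 8) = (z - 4)*(z - 2)*(z - 2)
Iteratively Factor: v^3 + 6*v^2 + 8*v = (v + 4)*(v^2 + 2*v) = v*(v + 4)*(v + 2)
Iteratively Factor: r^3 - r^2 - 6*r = (r - 3)*(r^2 + 2*r) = (r - 3)*(r + 2)*(r)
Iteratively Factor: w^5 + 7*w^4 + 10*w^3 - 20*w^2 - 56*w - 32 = (w + 4)*(w^4 + 3*w^3 - 2*w^2 - 12*w - 8) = (w + 1)*(w + 4)*(w^3 + 2*w^2 - 4*w - 8) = (w + 1)*(w + 2)*(w + 4)*(w^2 - 4) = (w + 1)*(w + 2)^2*(w + 4)*(w - 2)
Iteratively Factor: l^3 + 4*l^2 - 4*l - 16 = (l - 2)*(l^2 + 6*l + 8) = (l - 2)*(l + 2)*(l + 4)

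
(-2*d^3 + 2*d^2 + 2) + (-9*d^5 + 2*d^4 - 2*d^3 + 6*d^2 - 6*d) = -9*d^5 + 2*d^4 - 4*d^3 + 8*d^2 - 6*d + 2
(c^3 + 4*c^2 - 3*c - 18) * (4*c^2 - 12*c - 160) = 4*c^5 + 4*c^4 - 220*c^3 - 676*c^2 + 696*c + 2880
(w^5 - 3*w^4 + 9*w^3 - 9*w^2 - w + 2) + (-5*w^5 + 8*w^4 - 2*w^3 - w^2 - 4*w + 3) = -4*w^5 + 5*w^4 + 7*w^3 - 10*w^2 - 5*w + 5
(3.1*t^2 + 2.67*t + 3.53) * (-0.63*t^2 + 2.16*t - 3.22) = -1.953*t^4 + 5.0139*t^3 - 6.4387*t^2 - 0.9726*t - 11.3666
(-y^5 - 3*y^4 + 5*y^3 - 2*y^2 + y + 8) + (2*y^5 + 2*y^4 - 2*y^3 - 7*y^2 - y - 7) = y^5 - y^4 + 3*y^3 - 9*y^2 + 1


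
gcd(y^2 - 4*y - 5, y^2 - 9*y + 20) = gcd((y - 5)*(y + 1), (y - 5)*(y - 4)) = y - 5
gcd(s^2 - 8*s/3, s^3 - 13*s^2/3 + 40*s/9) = s^2 - 8*s/3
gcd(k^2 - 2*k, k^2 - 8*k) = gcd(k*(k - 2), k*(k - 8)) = k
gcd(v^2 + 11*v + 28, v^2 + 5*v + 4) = v + 4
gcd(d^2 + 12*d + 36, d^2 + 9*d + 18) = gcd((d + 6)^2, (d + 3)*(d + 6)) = d + 6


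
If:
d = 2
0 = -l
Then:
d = 2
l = 0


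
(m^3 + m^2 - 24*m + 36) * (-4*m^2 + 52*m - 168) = -4*m^5 + 48*m^4 - 20*m^3 - 1560*m^2 + 5904*m - 6048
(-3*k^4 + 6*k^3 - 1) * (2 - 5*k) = 15*k^5 - 36*k^4 + 12*k^3 + 5*k - 2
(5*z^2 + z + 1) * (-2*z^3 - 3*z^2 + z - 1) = -10*z^5 - 17*z^4 - 7*z^2 - 1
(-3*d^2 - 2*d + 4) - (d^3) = -d^3 - 3*d^2 - 2*d + 4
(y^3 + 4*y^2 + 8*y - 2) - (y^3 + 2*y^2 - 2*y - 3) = 2*y^2 + 10*y + 1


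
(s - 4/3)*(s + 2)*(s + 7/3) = s^3 + 3*s^2 - 10*s/9 - 56/9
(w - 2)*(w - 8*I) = w^2 - 2*w - 8*I*w + 16*I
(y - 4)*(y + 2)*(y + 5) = y^3 + 3*y^2 - 18*y - 40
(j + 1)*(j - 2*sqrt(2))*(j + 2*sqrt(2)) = j^3 + j^2 - 8*j - 8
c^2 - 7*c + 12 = (c - 4)*(c - 3)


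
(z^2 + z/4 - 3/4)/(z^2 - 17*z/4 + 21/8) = 2*(z + 1)/(2*z - 7)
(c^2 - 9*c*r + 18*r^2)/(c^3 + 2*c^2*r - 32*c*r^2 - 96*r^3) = (c - 3*r)/(c^2 + 8*c*r + 16*r^2)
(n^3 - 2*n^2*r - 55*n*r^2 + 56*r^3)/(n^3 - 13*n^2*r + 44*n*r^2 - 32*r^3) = (-n - 7*r)/(-n + 4*r)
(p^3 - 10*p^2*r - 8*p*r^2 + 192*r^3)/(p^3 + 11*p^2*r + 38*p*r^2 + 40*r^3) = (p^2 - 14*p*r + 48*r^2)/(p^2 + 7*p*r + 10*r^2)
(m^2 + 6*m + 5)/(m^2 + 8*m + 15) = (m + 1)/(m + 3)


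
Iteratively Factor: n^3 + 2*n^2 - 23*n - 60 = (n + 4)*(n^2 - 2*n - 15) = (n - 5)*(n + 4)*(n + 3)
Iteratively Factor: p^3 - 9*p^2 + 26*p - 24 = (p - 3)*(p^2 - 6*p + 8) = (p - 4)*(p - 3)*(p - 2)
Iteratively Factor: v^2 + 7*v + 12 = (v + 4)*(v + 3)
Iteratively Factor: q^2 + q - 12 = (q - 3)*(q + 4)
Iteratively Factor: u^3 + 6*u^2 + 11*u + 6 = (u + 2)*(u^2 + 4*u + 3) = (u + 1)*(u + 2)*(u + 3)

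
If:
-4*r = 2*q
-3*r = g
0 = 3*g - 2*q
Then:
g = 0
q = 0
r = 0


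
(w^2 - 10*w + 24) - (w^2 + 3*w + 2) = 22 - 13*w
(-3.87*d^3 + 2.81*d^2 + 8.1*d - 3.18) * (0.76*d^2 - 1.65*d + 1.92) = -2.9412*d^5 + 8.5211*d^4 - 5.9109*d^3 - 10.3866*d^2 + 20.799*d - 6.1056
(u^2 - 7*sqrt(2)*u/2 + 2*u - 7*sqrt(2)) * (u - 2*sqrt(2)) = u^3 - 11*sqrt(2)*u^2/2 + 2*u^2 - 11*sqrt(2)*u + 14*u + 28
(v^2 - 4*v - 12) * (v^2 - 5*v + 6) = v^4 - 9*v^3 + 14*v^2 + 36*v - 72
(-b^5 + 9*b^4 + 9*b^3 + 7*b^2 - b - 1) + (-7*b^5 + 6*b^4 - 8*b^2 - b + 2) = -8*b^5 + 15*b^4 + 9*b^3 - b^2 - 2*b + 1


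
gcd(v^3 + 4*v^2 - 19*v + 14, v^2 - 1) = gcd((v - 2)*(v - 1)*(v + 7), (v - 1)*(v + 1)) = v - 1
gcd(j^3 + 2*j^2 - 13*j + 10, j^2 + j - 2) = j - 1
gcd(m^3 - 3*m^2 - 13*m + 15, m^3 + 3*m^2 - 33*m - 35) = m - 5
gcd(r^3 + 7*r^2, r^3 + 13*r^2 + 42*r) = r^2 + 7*r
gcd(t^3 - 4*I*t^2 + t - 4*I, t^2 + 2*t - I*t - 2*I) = t - I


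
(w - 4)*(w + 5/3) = w^2 - 7*w/3 - 20/3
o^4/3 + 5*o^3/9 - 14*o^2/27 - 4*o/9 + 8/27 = (o/3 + 1/3)*(o - 2/3)^2*(o + 2)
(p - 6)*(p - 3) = p^2 - 9*p + 18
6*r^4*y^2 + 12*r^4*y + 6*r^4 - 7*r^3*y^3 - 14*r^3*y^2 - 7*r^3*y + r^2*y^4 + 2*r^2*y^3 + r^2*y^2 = (-6*r + y)*(-r + y)*(r*y + r)^2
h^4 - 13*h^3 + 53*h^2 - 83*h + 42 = (h - 7)*(h - 3)*(h - 2)*(h - 1)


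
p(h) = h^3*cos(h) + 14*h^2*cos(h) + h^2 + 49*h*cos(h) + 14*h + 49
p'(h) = -h^3*sin(h) - 14*h^2*sin(h) + 3*h^2*cos(h) - 49*h*sin(h) + 28*h*cos(h) + 2*h + 49*cos(h) + 14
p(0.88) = 96.91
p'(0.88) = 22.04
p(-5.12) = -3.64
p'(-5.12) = 14.14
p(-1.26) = 20.25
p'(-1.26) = -22.39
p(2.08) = -1.15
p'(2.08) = -190.18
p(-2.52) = 61.19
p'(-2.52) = -18.45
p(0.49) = 80.35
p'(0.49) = 58.02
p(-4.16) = 25.67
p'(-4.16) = 42.41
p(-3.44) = 54.34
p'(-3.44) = 31.23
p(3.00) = -197.00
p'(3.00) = -180.73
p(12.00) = 4016.58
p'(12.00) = 3051.86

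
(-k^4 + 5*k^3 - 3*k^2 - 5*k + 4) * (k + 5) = -k^5 + 22*k^3 - 20*k^2 - 21*k + 20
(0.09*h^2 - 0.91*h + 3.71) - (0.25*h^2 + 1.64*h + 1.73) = -0.16*h^2 - 2.55*h + 1.98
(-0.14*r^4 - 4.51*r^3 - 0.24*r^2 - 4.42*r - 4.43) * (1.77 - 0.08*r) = 0.0112*r^5 + 0.113*r^4 - 7.9635*r^3 - 0.0712*r^2 - 7.469*r - 7.8411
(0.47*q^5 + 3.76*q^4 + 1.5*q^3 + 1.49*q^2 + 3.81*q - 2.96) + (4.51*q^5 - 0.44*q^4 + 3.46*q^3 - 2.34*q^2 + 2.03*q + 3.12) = 4.98*q^5 + 3.32*q^4 + 4.96*q^3 - 0.85*q^2 + 5.84*q + 0.16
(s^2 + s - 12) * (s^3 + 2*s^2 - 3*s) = s^5 + 3*s^4 - 13*s^3 - 27*s^2 + 36*s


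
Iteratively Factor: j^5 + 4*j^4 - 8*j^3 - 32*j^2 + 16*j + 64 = (j - 2)*(j^4 + 6*j^3 + 4*j^2 - 24*j - 32) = (j - 2)*(j + 2)*(j^3 + 4*j^2 - 4*j - 16) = (j - 2)^2*(j + 2)*(j^2 + 6*j + 8) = (j - 2)^2*(j + 2)*(j + 4)*(j + 2)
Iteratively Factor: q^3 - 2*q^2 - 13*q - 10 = (q + 2)*(q^2 - 4*q - 5) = (q + 1)*(q + 2)*(q - 5)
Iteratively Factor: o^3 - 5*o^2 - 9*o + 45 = (o - 3)*(o^2 - 2*o - 15) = (o - 3)*(o + 3)*(o - 5)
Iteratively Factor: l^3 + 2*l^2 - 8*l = (l)*(l^2 + 2*l - 8) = l*(l - 2)*(l + 4)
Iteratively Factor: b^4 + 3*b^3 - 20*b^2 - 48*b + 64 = (b - 4)*(b^3 + 7*b^2 + 8*b - 16) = (b - 4)*(b - 1)*(b^2 + 8*b + 16) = (b - 4)*(b - 1)*(b + 4)*(b + 4)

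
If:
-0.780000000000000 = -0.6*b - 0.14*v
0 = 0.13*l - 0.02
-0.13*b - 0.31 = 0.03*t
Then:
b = 1.3 - 0.233333333333333*v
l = 0.15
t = 1.01111111111111*v - 15.9666666666667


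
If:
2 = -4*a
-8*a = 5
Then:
No Solution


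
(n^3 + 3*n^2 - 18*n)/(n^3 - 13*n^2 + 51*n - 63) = n*(n + 6)/(n^2 - 10*n + 21)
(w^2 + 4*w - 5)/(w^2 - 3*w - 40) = (w - 1)/(w - 8)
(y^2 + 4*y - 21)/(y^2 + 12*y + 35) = (y - 3)/(y + 5)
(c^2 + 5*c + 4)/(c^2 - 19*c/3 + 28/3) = 3*(c^2 + 5*c + 4)/(3*c^2 - 19*c + 28)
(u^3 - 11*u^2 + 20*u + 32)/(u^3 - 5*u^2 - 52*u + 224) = (u + 1)/(u + 7)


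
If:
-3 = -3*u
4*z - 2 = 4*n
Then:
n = z - 1/2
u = 1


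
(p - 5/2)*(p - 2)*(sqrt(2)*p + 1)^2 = 2*p^4 - 9*p^3 + 2*sqrt(2)*p^3 - 9*sqrt(2)*p^2 + 11*p^2 - 9*p/2 + 10*sqrt(2)*p + 5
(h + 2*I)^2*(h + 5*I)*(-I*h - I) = -I*h^4 + 9*h^3 - I*h^3 + 9*h^2 + 24*I*h^2 - 20*h + 24*I*h - 20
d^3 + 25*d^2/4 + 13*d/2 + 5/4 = (d + 1/4)*(d + 1)*(d + 5)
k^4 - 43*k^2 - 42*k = k*(k - 7)*(k + 1)*(k + 6)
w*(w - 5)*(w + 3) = w^3 - 2*w^2 - 15*w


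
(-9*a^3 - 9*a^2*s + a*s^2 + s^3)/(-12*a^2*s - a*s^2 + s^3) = (-3*a^2 - 2*a*s + s^2)/(s*(-4*a + s))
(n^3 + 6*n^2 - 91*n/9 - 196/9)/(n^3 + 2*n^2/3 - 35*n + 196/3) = (n + 4/3)/(n - 4)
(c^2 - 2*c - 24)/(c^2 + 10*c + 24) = (c - 6)/(c + 6)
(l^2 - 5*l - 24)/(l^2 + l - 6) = (l - 8)/(l - 2)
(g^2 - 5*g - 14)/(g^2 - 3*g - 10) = (g - 7)/(g - 5)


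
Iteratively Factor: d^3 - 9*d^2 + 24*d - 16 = (d - 4)*(d^2 - 5*d + 4) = (d - 4)^2*(d - 1)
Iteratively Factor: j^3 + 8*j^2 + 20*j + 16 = (j + 2)*(j^2 + 6*j + 8) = (j + 2)^2*(j + 4)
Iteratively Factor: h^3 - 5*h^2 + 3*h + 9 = (h + 1)*(h^2 - 6*h + 9) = (h - 3)*(h + 1)*(h - 3)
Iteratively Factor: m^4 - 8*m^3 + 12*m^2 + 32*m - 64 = (m - 4)*(m^3 - 4*m^2 - 4*m + 16) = (m - 4)*(m - 2)*(m^2 - 2*m - 8) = (m - 4)*(m - 2)*(m + 2)*(m - 4)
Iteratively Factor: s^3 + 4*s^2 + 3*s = (s + 1)*(s^2 + 3*s) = s*(s + 1)*(s + 3)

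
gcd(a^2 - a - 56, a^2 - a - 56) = a^2 - a - 56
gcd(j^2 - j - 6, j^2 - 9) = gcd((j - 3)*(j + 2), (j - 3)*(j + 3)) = j - 3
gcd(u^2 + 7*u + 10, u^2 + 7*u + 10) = u^2 + 7*u + 10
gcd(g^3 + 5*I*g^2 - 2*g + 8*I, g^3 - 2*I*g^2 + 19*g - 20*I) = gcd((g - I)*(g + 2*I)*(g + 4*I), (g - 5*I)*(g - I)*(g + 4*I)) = g^2 + 3*I*g + 4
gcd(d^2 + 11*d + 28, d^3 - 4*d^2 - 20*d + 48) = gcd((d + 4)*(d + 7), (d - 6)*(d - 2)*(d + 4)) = d + 4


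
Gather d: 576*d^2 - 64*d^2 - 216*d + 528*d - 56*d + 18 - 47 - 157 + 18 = 512*d^2 + 256*d - 168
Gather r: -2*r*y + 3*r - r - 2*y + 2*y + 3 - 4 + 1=r*(2 - 2*y)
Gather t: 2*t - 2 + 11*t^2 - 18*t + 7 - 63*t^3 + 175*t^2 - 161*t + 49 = -63*t^3 + 186*t^2 - 177*t + 54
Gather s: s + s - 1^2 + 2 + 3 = 2*s + 4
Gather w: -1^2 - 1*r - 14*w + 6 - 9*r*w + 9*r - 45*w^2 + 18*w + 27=8*r - 45*w^2 + w*(4 - 9*r) + 32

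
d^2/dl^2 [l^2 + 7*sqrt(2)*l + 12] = 2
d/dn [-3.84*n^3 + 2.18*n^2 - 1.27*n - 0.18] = -11.52*n^2 + 4.36*n - 1.27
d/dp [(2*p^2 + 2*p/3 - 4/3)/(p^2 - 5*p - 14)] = 16*(-2*p^2 - 10*p - 3)/(3*(p^4 - 10*p^3 - 3*p^2 + 140*p + 196))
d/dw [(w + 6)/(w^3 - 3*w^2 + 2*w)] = (w*(w^2 - 3*w + 2) - (w + 6)*(3*w^2 - 6*w + 2))/(w^2*(w^2 - 3*w + 2)^2)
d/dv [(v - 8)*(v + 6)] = 2*v - 2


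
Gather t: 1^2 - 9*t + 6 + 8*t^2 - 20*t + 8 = 8*t^2 - 29*t + 15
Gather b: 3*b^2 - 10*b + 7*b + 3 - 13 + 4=3*b^2 - 3*b - 6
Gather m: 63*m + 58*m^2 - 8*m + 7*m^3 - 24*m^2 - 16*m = 7*m^3 + 34*m^2 + 39*m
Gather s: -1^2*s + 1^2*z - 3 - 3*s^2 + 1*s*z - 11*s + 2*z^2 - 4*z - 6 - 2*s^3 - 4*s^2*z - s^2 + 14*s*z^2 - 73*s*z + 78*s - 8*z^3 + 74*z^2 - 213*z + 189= -2*s^3 + s^2*(-4*z - 4) + s*(14*z^2 - 72*z + 66) - 8*z^3 + 76*z^2 - 216*z + 180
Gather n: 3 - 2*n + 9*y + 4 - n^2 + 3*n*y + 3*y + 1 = -n^2 + n*(3*y - 2) + 12*y + 8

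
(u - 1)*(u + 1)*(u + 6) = u^3 + 6*u^2 - u - 6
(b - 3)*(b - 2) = b^2 - 5*b + 6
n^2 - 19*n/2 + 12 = (n - 8)*(n - 3/2)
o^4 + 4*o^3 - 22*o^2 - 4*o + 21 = (o - 3)*(o - 1)*(o + 1)*(o + 7)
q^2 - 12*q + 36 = (q - 6)^2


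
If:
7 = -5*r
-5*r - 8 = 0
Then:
No Solution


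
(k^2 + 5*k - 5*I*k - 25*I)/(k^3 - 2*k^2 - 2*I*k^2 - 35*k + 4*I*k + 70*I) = (k - 5*I)/(k^2 - k*(7 + 2*I) + 14*I)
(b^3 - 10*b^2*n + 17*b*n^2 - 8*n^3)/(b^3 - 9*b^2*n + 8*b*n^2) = (b - n)/b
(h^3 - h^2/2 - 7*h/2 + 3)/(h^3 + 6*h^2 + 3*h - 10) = (h - 3/2)/(h + 5)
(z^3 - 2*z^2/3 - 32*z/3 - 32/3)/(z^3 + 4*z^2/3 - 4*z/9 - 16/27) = 9*(z^2 - 2*z - 8)/(9*z^2 - 4)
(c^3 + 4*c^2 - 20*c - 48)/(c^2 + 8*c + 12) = c - 4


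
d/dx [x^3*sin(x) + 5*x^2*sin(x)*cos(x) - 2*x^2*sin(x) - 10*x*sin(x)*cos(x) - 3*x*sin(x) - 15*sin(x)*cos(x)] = x^3*cos(x) + 3*x^2*sin(x) - 2*x^2*cos(x) + 5*x^2*cos(2*x) - 4*x*sin(x) + 5*x*sin(2*x) - 3*x*cos(x) - 10*x*cos(2*x) - 3*sin(x) - 5*sin(2*x) - 15*cos(2*x)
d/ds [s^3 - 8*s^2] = s*(3*s - 16)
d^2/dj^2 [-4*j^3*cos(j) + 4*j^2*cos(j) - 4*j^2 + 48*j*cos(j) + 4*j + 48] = 4*j^3*cos(j) + 24*j^2*sin(j) - 4*j^2*cos(j) - 16*j*sin(j) - 72*j*cos(j) - 96*sin(j) + 8*cos(j) - 8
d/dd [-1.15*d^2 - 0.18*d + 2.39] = -2.3*d - 0.18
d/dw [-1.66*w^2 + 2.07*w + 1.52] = 2.07 - 3.32*w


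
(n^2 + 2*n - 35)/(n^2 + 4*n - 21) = (n - 5)/(n - 3)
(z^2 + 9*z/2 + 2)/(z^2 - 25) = (z^2 + 9*z/2 + 2)/(z^2 - 25)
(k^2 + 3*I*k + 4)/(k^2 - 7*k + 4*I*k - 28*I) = (k - I)/(k - 7)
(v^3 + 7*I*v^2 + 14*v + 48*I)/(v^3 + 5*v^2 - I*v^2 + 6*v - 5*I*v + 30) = (v + 8*I)/(v + 5)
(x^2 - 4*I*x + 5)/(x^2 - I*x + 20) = (x + I)/(x + 4*I)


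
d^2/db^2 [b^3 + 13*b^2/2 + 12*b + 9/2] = 6*b + 13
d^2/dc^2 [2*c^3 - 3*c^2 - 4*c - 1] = 12*c - 6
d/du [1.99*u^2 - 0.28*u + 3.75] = 3.98*u - 0.28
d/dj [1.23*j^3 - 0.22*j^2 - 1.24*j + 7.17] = 3.69*j^2 - 0.44*j - 1.24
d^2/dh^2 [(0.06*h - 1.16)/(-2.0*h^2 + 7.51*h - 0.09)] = (-(0.06*h - 1.16)*(4.0*h - 7.51)*(8.0*h - 15.02) + (0.72*h - 5.5412)*(2.0*h^2 - 7.51*h + 0.09))/(2.0*h^2 - 7.51*h + 0.09)^3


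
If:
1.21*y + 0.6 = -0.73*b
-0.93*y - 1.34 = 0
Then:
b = 1.57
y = -1.44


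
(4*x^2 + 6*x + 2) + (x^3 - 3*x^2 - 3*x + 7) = x^3 + x^2 + 3*x + 9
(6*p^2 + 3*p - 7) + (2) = 6*p^2 + 3*p - 5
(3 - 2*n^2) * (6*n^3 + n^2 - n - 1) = -12*n^5 - 2*n^4 + 20*n^3 + 5*n^2 - 3*n - 3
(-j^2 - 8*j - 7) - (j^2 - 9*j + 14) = -2*j^2 + j - 21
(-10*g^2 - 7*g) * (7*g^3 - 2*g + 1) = -70*g^5 - 49*g^4 + 20*g^3 + 4*g^2 - 7*g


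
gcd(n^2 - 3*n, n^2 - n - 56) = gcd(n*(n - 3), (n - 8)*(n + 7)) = 1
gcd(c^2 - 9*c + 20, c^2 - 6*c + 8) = c - 4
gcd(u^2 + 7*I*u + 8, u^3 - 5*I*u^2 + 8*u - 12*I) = u - I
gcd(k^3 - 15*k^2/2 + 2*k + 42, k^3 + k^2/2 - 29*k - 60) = k - 6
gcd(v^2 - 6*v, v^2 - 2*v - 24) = v - 6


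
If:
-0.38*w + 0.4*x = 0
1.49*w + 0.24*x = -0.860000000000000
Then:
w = -0.50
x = -0.48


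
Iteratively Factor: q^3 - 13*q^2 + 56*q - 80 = (q - 4)*(q^2 - 9*q + 20) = (q - 4)^2*(q - 5)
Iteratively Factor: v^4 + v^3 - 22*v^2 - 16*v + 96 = (v - 2)*(v^3 + 3*v^2 - 16*v - 48) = (v - 2)*(v + 4)*(v^2 - v - 12) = (v - 2)*(v + 3)*(v + 4)*(v - 4)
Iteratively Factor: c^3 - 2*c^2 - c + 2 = (c - 2)*(c^2 - 1) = (c - 2)*(c + 1)*(c - 1)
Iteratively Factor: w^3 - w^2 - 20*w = (w - 5)*(w^2 + 4*w) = (w - 5)*(w + 4)*(w)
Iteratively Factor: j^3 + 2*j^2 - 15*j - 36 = (j + 3)*(j^2 - j - 12) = (j - 4)*(j + 3)*(j + 3)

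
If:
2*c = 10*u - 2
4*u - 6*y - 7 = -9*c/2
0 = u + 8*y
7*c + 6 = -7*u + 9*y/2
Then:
No Solution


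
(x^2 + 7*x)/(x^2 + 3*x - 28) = x/(x - 4)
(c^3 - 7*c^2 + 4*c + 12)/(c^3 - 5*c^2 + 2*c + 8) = (c - 6)/(c - 4)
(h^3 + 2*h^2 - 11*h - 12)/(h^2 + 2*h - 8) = (h^2 - 2*h - 3)/(h - 2)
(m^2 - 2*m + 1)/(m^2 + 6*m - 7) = (m - 1)/(m + 7)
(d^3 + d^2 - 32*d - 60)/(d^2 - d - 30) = d + 2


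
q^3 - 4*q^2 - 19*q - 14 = (q - 7)*(q + 1)*(q + 2)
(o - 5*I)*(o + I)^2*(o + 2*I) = o^4 - I*o^3 + 15*o^2 + 23*I*o - 10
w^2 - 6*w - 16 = (w - 8)*(w + 2)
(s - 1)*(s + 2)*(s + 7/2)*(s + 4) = s^4 + 17*s^3/2 + 39*s^2/2 - s - 28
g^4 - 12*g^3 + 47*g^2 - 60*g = g*(g - 5)*(g - 4)*(g - 3)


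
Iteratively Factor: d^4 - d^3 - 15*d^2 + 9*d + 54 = (d - 3)*(d^3 + 2*d^2 - 9*d - 18) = (d - 3)^2*(d^2 + 5*d + 6) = (d - 3)^2*(d + 2)*(d + 3)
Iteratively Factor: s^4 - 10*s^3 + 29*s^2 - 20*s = (s - 5)*(s^3 - 5*s^2 + 4*s) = s*(s - 5)*(s^2 - 5*s + 4) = s*(s - 5)*(s - 4)*(s - 1)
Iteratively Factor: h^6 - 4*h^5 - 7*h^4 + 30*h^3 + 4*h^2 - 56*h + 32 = (h - 1)*(h^5 - 3*h^4 - 10*h^3 + 20*h^2 + 24*h - 32) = (h - 1)^2*(h^4 - 2*h^3 - 12*h^2 + 8*h + 32) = (h - 2)*(h - 1)^2*(h^3 - 12*h - 16) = (h - 2)*(h - 1)^2*(h + 2)*(h^2 - 2*h - 8) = (h - 2)*(h - 1)^2*(h + 2)^2*(h - 4)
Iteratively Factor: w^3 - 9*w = (w - 3)*(w^2 + 3*w) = (w - 3)*(w + 3)*(w)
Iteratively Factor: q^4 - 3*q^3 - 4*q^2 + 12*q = (q - 2)*(q^3 - q^2 - 6*q) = (q - 3)*(q - 2)*(q^2 + 2*q) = q*(q - 3)*(q - 2)*(q + 2)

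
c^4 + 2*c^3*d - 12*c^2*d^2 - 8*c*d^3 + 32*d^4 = (c - 2*d)^2*(c + 2*d)*(c + 4*d)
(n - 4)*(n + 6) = n^2 + 2*n - 24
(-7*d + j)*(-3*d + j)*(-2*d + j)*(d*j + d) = -42*d^4*j - 42*d^4 + 41*d^3*j^2 + 41*d^3*j - 12*d^2*j^3 - 12*d^2*j^2 + d*j^4 + d*j^3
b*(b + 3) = b^2 + 3*b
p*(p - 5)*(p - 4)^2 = p^4 - 13*p^3 + 56*p^2 - 80*p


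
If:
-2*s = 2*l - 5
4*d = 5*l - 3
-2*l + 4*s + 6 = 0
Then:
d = 31/12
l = 8/3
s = -1/6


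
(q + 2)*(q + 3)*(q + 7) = q^3 + 12*q^2 + 41*q + 42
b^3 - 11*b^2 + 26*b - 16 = (b - 8)*(b - 2)*(b - 1)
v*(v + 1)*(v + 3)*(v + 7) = v^4 + 11*v^3 + 31*v^2 + 21*v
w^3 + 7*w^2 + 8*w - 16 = (w - 1)*(w + 4)^2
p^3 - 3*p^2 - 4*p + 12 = (p - 3)*(p - 2)*(p + 2)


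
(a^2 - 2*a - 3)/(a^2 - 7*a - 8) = (a - 3)/(a - 8)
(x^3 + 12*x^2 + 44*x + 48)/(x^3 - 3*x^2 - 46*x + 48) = (x^2 + 6*x + 8)/(x^2 - 9*x + 8)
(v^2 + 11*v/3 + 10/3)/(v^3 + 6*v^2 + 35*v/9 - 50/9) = 3*(v + 2)/(3*v^2 + 13*v - 10)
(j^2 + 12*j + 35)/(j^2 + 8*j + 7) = (j + 5)/(j + 1)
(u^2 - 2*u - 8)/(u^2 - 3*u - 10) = (u - 4)/(u - 5)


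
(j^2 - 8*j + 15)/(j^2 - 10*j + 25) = (j - 3)/(j - 5)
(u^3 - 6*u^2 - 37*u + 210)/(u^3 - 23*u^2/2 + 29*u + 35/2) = 2*(u + 6)/(2*u + 1)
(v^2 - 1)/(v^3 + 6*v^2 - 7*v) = (v + 1)/(v*(v + 7))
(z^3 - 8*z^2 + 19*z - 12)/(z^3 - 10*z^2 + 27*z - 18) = (z - 4)/(z - 6)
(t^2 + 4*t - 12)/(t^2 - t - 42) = (t - 2)/(t - 7)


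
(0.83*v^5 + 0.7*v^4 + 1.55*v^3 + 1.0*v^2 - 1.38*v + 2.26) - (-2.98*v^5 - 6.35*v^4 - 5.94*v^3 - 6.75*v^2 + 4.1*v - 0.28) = 3.81*v^5 + 7.05*v^4 + 7.49*v^3 + 7.75*v^2 - 5.48*v + 2.54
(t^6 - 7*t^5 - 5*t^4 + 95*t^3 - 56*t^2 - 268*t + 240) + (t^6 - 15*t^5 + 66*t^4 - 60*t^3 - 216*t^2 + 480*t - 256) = 2*t^6 - 22*t^5 + 61*t^4 + 35*t^3 - 272*t^2 + 212*t - 16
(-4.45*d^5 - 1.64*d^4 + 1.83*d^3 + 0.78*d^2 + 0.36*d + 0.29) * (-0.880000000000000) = 3.916*d^5 + 1.4432*d^4 - 1.6104*d^3 - 0.6864*d^2 - 0.3168*d - 0.2552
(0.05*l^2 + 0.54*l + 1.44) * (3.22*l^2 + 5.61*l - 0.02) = 0.161*l^4 + 2.0193*l^3 + 7.6652*l^2 + 8.0676*l - 0.0288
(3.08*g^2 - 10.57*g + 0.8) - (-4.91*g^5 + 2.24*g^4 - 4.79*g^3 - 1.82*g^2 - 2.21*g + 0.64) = 4.91*g^5 - 2.24*g^4 + 4.79*g^3 + 4.9*g^2 - 8.36*g + 0.16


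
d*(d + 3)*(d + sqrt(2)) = d^3 + sqrt(2)*d^2 + 3*d^2 + 3*sqrt(2)*d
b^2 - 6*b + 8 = (b - 4)*(b - 2)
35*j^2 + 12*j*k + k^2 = (5*j + k)*(7*j + k)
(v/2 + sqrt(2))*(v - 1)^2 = v^3/2 - v^2 + sqrt(2)*v^2 - 2*sqrt(2)*v + v/2 + sqrt(2)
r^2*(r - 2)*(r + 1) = r^4 - r^3 - 2*r^2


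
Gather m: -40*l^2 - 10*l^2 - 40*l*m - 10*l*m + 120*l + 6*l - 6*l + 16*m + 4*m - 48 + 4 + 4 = -50*l^2 + 120*l + m*(20 - 50*l) - 40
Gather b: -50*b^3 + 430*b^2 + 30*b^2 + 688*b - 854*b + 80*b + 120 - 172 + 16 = -50*b^3 + 460*b^2 - 86*b - 36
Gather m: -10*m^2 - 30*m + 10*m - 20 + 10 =-10*m^2 - 20*m - 10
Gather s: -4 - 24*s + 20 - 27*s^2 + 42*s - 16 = -27*s^2 + 18*s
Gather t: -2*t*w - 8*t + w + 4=t*(-2*w - 8) + w + 4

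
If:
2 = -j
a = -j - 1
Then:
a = 1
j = -2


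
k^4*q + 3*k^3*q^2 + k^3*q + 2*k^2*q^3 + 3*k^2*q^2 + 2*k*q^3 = k*(k + q)*(k + 2*q)*(k*q + q)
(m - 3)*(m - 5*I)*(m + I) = m^3 - 3*m^2 - 4*I*m^2 + 5*m + 12*I*m - 15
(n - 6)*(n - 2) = n^2 - 8*n + 12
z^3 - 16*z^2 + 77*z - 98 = (z - 7)^2*(z - 2)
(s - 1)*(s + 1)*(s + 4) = s^3 + 4*s^2 - s - 4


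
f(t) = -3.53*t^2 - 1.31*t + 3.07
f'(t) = -7.06*t - 1.31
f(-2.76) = -20.20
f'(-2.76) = 18.18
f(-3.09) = -26.59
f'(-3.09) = 20.51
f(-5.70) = -104.15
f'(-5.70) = 38.93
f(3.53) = -45.54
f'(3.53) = -26.23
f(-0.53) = 2.77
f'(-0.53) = 2.43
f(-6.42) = -134.01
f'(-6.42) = 44.02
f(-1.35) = -1.59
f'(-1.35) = 8.22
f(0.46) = 1.72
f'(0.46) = -4.56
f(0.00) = 3.07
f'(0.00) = -1.31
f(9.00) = -294.65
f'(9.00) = -64.85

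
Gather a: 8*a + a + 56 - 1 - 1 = 9*a + 54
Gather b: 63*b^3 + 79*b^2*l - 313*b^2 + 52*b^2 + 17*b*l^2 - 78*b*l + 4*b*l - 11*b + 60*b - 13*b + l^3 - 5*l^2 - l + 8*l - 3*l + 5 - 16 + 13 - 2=63*b^3 + b^2*(79*l - 261) + b*(17*l^2 - 74*l + 36) + l^3 - 5*l^2 + 4*l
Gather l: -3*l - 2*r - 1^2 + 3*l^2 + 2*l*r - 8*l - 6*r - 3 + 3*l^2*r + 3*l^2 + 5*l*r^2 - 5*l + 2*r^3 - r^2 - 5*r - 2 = l^2*(3*r + 6) + l*(5*r^2 + 2*r - 16) + 2*r^3 - r^2 - 13*r - 6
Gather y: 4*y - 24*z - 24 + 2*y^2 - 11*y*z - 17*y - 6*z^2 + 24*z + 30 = 2*y^2 + y*(-11*z - 13) - 6*z^2 + 6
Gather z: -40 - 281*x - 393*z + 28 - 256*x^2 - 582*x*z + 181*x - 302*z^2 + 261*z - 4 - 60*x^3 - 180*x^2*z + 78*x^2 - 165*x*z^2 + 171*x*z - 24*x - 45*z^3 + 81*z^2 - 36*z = -60*x^3 - 178*x^2 - 124*x - 45*z^3 + z^2*(-165*x - 221) + z*(-180*x^2 - 411*x - 168) - 16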